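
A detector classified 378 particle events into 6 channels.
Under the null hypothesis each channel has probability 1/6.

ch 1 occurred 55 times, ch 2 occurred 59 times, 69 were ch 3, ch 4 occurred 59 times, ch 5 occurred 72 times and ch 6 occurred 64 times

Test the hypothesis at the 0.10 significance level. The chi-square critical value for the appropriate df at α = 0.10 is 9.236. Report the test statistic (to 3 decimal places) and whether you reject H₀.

Under H₀ each category has probability 1/6, so each expected count is 378/6 = 63.
ch 1: (55 − 63)²/63 = 64/63 = 1.0159
ch 2: (59 − 63)²/63 = 16/63 = 0.2540
ch 3: (69 − 63)²/63 = 36/63 = 0.5714
ch 4: (59 − 63)²/63 = 16/63 = 0.2540
ch 5: (72 − 63)²/63 = 81/63 = 1.2857
ch 6: (64 − 63)²/63 = 1/63 = 0.0159
Sum = 3.397
df = 5. Since 3.397 < 9.236, we do not reject H₀.

3.397; do not reject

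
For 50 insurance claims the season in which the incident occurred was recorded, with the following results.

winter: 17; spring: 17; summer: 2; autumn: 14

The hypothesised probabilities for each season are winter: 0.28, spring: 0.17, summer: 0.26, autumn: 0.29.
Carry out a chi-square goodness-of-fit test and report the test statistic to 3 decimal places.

Expected counts E_i = n·p_i: 50×0.28 = 14, 50×0.17 = 8.5, 50×0.26 = 13, 50×0.29 = 14.5.
χ² = (17−14)²/14 + (17−8.5)²/8.5 + (2−13)²/13 + (14−14.5)²/14.5
   = 0.6429 + 8.5000 + 9.3077 + 0.0172
Sum = 18.468

18.468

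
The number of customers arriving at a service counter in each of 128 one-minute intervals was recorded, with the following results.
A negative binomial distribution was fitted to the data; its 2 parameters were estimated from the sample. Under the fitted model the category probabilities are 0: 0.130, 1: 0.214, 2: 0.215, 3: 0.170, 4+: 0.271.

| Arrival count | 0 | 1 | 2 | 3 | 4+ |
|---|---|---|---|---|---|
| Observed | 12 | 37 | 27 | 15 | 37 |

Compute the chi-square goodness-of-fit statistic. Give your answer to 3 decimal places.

Expected counts E_i = n·p_i: 128×0.130 = 16.64, 128×0.214 = 27.392, 128×0.215 = 27.52, 128×0.170 = 21.76, 128×0.271 = 34.688.
χ² = (12−16.64)²/16.64 + (37−27.392)²/27.392 + (27−27.52)²/27.52 + (15−21.76)²/21.76 + (37−34.688)²/34.688
   = 1.2938 + 3.3701 + 0.0098 + 2.1001 + 0.1541
Sum = 6.928

6.928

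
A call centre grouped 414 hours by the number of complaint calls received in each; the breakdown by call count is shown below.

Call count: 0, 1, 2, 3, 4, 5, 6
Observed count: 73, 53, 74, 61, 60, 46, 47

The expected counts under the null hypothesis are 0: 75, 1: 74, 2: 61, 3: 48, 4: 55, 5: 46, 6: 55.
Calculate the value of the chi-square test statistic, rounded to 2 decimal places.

cat         O        E   (O−E)²/E
0          73       75      0.053
1          53       74      5.959
2          74       61      2.770
3          61       48      3.521
4          60       55      0.455
5          46       46      0.000
6          47       55      1.164
Sum = 13.92

13.92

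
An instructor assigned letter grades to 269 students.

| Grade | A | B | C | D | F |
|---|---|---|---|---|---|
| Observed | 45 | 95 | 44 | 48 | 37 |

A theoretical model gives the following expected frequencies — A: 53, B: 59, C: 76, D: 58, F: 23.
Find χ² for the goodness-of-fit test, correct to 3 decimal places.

χ² = (45−53)²/53 + (95−59)²/59 + (44−76)²/76 + (48−58)²/58 + (37−23)²/23
   = 1.2075 + 21.9661 + 13.4737 + 1.7241 + 8.5217
Sum = 46.893

46.893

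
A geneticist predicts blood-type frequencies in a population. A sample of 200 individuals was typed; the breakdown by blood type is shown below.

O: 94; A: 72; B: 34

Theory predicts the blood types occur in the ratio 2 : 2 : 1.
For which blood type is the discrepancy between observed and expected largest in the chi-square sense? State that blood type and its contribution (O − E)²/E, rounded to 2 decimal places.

O, 2.45

Ratio total = 5. Expected counts: 200×2/5 = 80, 200×2/5 = 80, 200×1/5 = 40.
χ² = (94−80)²/80 + (72−80)²/80 + (34−40)²/40
   = 2.450 + 0.800 + 0.900
The largest term is for O: 2.45.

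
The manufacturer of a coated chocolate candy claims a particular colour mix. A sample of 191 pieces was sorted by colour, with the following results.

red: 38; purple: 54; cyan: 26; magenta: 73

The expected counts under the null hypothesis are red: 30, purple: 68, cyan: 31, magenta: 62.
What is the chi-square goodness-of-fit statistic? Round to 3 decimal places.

7.774

red: (38 − 30)²/30 = 64/30 = 2.1333
purple: (54 − 68)²/68 = 196/68 = 2.8824
cyan: (26 − 31)²/31 = 25/31 = 0.8065
magenta: (73 − 62)²/62 = 121/62 = 1.9516
Sum = 7.774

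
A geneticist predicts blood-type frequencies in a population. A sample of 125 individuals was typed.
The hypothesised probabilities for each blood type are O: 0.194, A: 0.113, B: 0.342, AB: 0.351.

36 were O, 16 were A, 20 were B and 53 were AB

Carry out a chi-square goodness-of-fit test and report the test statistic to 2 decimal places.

Expected counts E_i = n·p_i: 125×0.194 = 24.25, 125×0.113 = 14.125, 125×0.342 = 42.75, 125×0.351 = 43.875.
O: (36 − 24.25)²/24.25 = 138.0625/24.25 = 5.693
A: (16 − 14.125)²/14.125 = 3.515625/14.125 = 0.249
B: (20 − 42.75)²/42.75 = 517.5625/42.75 = 12.107
AB: (53 − 43.875)²/43.875 = 83.265625/43.875 = 1.898
Sum = 19.95

19.95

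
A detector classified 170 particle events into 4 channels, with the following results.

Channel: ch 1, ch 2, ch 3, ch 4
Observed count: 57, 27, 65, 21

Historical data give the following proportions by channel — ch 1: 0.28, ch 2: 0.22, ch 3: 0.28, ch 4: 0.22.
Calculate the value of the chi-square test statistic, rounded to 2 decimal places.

18.30

Expected counts E_i = n·p_i: 170×0.28 = 47.6, 170×0.22 = 37.4, 170×0.28 = 47.6, 170×0.22 = 37.4.
χ² = (57−47.6)²/47.6 + (27−37.4)²/37.4 + (65−47.6)²/47.6 + (21−37.4)²/37.4
   = 1.856 + 2.892 + 6.361 + 7.191
Sum = 18.30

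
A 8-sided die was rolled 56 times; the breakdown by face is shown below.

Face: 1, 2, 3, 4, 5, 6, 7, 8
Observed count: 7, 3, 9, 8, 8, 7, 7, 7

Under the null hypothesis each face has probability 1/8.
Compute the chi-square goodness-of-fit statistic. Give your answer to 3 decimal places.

Expected count for each of the 8 categories: 56/8 = 7.
1: (7 − 7)²/7 = 0/7 = 0.0000
2: (3 − 7)²/7 = 16/7 = 2.2857
3: (9 − 7)²/7 = 4/7 = 0.5714
4: (8 − 7)²/7 = 1/7 = 0.1429
5: (8 − 7)²/7 = 1/7 = 0.1429
6: (7 − 7)²/7 = 0/7 = 0.0000
7: (7 − 7)²/7 = 0/7 = 0.0000
8: (7 − 7)²/7 = 0/7 = 0.0000
Sum = 3.143

3.143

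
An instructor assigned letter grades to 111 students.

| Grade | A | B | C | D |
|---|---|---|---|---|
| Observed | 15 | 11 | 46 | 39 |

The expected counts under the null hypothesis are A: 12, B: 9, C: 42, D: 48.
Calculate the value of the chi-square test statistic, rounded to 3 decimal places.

cat         O        E   (O−E)²/E
A          15       12     0.7500
B          11        9     0.4444
C          46       42     0.3810
D          39       48     1.6875
Sum = 3.263

3.263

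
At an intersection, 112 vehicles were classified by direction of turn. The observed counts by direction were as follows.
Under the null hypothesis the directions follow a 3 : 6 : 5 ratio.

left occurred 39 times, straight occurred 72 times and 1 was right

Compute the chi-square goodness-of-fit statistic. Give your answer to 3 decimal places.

59.400

Ratio total = 14. Expected counts: 112×3/14 = 24, 112×6/14 = 48, 112×5/14 = 40.
χ² = (39−24)²/24 + (72−48)²/48 + (1−40)²/40
   = 9.3750 + 12.0000 + 38.0250
Sum = 59.400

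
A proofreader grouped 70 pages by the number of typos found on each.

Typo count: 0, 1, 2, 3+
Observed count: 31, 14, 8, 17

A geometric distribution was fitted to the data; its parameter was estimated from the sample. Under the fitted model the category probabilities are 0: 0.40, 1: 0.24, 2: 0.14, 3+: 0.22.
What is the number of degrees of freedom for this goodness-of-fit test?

2

There are k = 4 categories and 1 parameter estimated from the data, so df = 4 − 1 − 1 = 2.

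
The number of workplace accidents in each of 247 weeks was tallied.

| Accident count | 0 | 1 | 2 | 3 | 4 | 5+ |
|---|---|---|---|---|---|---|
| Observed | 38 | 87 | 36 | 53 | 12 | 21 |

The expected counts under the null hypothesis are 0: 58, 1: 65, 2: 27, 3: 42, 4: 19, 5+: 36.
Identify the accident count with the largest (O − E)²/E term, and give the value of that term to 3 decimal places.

1, 7.446

0: (38 − 58)²/58 = 400/58 = 6.8966
1: (87 − 65)²/65 = 484/65 = 7.4462
2: (36 − 27)²/27 = 81/27 = 3.0000
3: (53 − 42)²/42 = 121/42 = 2.8810
4: (12 − 19)²/19 = 49/19 = 2.5789
5+: (21 − 36)²/36 = 225/36 = 6.2500
The largest term is for 1: 7.446.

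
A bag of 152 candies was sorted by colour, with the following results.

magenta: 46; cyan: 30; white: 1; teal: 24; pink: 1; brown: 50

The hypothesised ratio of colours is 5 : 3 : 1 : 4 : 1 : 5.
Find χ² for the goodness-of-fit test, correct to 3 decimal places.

19.150

Ratio total = 19. Expected counts: 152×5/19 = 40, 152×3/19 = 24, 152×1/19 = 8, 152×4/19 = 32, 152×1/19 = 8, 152×5/19 = 40.
magenta: (46 − 40)²/40 = 36/40 = 0.9000
cyan: (30 − 24)²/24 = 36/24 = 1.5000
white: (1 − 8)²/8 = 49/8 = 6.1250
teal: (24 − 32)²/32 = 64/32 = 2.0000
pink: (1 − 8)²/8 = 49/8 = 6.1250
brown: (50 − 40)²/40 = 100/40 = 2.5000
Sum = 19.150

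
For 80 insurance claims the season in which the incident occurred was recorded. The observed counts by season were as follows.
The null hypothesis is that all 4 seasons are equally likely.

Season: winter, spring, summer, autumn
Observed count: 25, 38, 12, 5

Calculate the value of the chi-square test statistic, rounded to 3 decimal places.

31.900

Expected count for each of the 4 categories: 80/4 = 20.
cat         O        E   (O−E)²/E
winter     25       20     1.2500
spring     38       20    16.2000
summer     12       20     3.2000
autumn      5       20    11.2500
Sum = 31.900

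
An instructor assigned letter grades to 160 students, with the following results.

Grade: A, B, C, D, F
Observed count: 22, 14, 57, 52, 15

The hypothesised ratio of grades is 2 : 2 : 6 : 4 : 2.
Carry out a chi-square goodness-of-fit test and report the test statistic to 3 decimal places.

7.000

Ratio total = 16. Expected counts: 160×2/16 = 20, 160×2/16 = 20, 160×6/16 = 60, 160×4/16 = 40, 160×2/16 = 20.
A: (22 − 20)²/20 = 4/20 = 0.2000
B: (14 − 20)²/20 = 36/20 = 1.8000
C: (57 − 60)²/60 = 9/60 = 0.1500
D: (52 − 40)²/40 = 144/40 = 3.6000
F: (15 − 20)²/20 = 25/20 = 1.2500
Sum = 7.000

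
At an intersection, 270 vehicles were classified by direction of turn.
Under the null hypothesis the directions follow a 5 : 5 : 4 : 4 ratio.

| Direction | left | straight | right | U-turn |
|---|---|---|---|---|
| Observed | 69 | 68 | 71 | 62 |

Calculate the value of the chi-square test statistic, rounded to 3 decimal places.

3.217

Ratio total = 18. Expected counts: 270×5/18 = 75, 270×5/18 = 75, 270×4/18 = 60, 270×4/18 = 60.
cat           O        E   (O−E)²/E
left         69       75     0.4800
straight     68       75     0.6533
right        71       60     2.0167
U-turn       62       60     0.0667
Sum = 3.217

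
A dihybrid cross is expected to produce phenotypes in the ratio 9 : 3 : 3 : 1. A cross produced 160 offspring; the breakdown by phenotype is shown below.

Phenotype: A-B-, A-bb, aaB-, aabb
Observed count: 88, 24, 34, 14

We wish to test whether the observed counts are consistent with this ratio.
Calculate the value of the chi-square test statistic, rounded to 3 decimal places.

3.378

Ratio total = 16. Expected counts: 160×9/16 = 90, 160×3/16 = 30, 160×3/16 = 30, 160×1/16 = 10.
cat         O        E   (O−E)²/E
A-B-       88       90     0.0444
A-bb       24       30     1.2000
aaB-       34       30     0.5333
aabb       14       10     1.6000
Sum = 3.378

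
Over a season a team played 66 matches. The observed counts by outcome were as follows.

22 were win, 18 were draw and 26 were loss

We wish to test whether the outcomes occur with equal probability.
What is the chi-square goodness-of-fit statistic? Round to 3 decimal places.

Expected count for each of the 3 categories: 66/3 = 22.
win: (22 − 22)²/22 = 0/22 = 0.0000
draw: (18 − 22)²/22 = 16/22 = 0.7273
loss: (26 − 22)²/22 = 16/22 = 0.7273
Sum = 1.455

1.455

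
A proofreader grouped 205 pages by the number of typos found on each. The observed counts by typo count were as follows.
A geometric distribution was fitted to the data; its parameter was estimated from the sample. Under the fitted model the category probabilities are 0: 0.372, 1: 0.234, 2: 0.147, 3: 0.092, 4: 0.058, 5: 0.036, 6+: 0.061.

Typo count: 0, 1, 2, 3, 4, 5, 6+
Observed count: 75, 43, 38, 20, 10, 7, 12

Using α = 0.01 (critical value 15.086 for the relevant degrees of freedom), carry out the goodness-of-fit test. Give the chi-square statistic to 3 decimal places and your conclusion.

Expected counts E_i = n·p_i: 205×0.372 = 76.26, 205×0.234 = 47.97, 205×0.147 = 30.135, 205×0.092 = 18.86, 205×0.058 = 11.89, 205×0.036 = 7.38, 205×0.061 = 12.505.
cat         O        E   (O−E)²/E
0          75    76.26     0.0208
1          43    47.97     0.5149
2          38   30.135     2.0527
3          20    18.86     0.0689
4          10    11.89     0.3004
5           7     7.38     0.0196
6+         12   12.505     0.0204
Sum = 2.998
df = 5. Since 2.998 < 15.086, we do not reject H₀.

2.998; do not reject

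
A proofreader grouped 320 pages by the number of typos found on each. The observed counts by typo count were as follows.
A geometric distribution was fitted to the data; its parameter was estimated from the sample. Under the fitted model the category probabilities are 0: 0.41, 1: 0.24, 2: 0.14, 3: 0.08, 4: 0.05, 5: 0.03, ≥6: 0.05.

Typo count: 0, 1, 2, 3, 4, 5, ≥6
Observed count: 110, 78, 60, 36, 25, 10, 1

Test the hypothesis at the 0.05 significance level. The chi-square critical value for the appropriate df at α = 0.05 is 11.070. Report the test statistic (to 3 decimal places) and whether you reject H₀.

31.968; reject

Expected counts E_i = n·p_i: 320×0.41 = 131.2, 320×0.24 = 76.8, 320×0.14 = 44.8, 320×0.08 = 25.6, 320×0.05 = 16, 320×0.03 = 9.6, 320×0.05 = 16.
0: (110 − 131.2)²/131.2 = 449.44/131.2 = 3.4256
1: (78 − 76.8)²/76.8 = 1.44/76.8 = 0.0188
2: (60 − 44.8)²/44.8 = 231.04/44.8 = 5.1571
3: (36 − 25.6)²/25.6 = 108.16/25.6 = 4.2250
4: (25 − 16)²/16 = 81/16 = 5.0625
5: (10 − 9.6)²/9.6 = 0.16/9.6 = 0.0167
≥6: (1 − 16)²/16 = 225/16 = 14.0625
Sum = 31.968
df = 5. Since 31.968 > 11.070, we reject H₀.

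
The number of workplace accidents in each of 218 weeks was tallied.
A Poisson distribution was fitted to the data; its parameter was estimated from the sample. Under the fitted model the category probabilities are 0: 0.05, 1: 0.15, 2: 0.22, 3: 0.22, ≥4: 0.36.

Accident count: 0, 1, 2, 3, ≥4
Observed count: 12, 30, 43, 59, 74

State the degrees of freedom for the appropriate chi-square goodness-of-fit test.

There are k = 5 categories and 1 parameter estimated from the data, so df = 5 − 1 − 1 = 3.

3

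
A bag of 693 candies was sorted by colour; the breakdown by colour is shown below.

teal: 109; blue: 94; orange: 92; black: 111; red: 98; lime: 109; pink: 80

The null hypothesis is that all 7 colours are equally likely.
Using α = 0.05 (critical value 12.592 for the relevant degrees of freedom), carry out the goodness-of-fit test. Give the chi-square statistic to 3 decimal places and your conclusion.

7.879; do not reject

Expected count for each of the 7 categories: 693/7 = 99.
cat         O        E   (O−E)²/E
teal      109       99     1.0101
blue       94       99     0.2525
orange     92       99     0.4949
black     111       99     1.4545
red        98       99     0.0101
lime      109       99     1.0101
pink       80       99     3.6465
Sum = 7.879
df = 6. Since 7.879 < 12.592, we do not reject H₀.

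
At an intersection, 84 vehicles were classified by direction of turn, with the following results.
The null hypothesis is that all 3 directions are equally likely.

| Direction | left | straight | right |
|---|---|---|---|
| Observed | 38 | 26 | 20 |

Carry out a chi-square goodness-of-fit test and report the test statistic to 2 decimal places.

6.00

Under H₀ each category has probability 1/3, so each expected count is 84/3 = 28.
cat           O        E   (O−E)²/E
left         38       28      3.571
straight     26       28      0.143
right        20       28      2.286
Sum = 6.00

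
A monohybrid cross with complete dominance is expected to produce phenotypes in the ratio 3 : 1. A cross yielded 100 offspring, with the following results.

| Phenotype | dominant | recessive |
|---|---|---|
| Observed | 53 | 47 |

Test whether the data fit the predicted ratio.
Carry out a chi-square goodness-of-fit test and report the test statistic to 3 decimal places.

Ratio total = 4. Expected counts: 100×3/4 = 75, 100×1/4 = 25.
cat            O        E   (O−E)²/E
dominant      53       75     6.4533
recessive     47       25    19.3600
Sum = 25.813

25.813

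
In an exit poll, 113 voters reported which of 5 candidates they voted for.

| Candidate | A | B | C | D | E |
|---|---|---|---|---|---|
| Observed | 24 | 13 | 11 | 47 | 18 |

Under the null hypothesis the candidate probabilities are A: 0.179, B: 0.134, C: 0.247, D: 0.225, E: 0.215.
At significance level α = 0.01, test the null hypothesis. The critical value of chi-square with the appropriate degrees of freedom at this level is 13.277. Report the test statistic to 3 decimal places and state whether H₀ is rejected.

Expected counts E_i = n·p_i: 113×0.179 = 20.227, 113×0.134 = 15.142, 113×0.247 = 27.911, 113×0.225 = 25.425, 113×0.215 = 24.295.
cat         O        E   (O−E)²/E
A          24   20.227     0.7038
B          13   15.142     0.3030
C          11   27.911    10.2462
D          47   25.425    18.3080
E          18   24.295     1.6311
Sum = 31.192
df = 4. Since 31.192 > 13.277, we reject H₀.

31.192; reject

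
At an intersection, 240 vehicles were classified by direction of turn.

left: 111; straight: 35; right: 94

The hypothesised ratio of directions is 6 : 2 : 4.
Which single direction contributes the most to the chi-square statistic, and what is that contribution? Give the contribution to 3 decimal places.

Ratio total = 12. Expected counts: 240×6/12 = 120, 240×2/12 = 40, 240×4/12 = 80.
cat           O        E   (O−E)²/E
left        111      120     0.6750
straight     35       40     0.6250
right        94       80     2.4500
The largest term is for right: 2.450.

right, 2.450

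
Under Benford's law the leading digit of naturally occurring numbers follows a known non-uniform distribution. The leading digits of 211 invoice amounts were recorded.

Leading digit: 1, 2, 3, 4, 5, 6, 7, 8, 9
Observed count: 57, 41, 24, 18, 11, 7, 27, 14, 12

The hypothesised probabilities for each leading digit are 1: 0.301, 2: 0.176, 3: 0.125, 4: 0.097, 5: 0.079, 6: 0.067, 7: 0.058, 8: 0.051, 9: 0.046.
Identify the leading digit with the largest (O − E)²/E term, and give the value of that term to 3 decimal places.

7, 17.807

Expected counts E_i = n·p_i: 211×0.301 = 63.511, 211×0.176 = 37.136, 211×0.125 = 26.375, 211×0.097 = 20.467, 211×0.079 = 16.669, 211×0.067 = 14.137, 211×0.058 = 12.238, 211×0.051 = 10.761, 211×0.046 = 9.706.
1: (57 − 63.511)²/63.511 = 42.393121/63.511 = 0.6675
2: (41 − 37.136)²/37.136 = 14.930496/37.136 = 0.4020
3: (24 − 26.375)²/26.375 = 5.640625/26.375 = 0.2139
4: (18 − 20.467)²/20.467 = 6.086089/20.467 = 0.2974
5: (11 − 16.669)²/16.669 = 32.137561/16.669 = 1.9280
6: (7 − 14.137)²/14.137 = 50.936769/14.137 = 3.6031
7: (27 − 12.238)²/12.238 = 217.916644/12.238 = 17.8066
8: (14 − 10.761)²/10.761 = 10.491121/10.761 = 0.9749
9: (12 − 9.706)²/9.706 = 5.262436/9.706 = 0.5422
The largest term is for 7: 17.807.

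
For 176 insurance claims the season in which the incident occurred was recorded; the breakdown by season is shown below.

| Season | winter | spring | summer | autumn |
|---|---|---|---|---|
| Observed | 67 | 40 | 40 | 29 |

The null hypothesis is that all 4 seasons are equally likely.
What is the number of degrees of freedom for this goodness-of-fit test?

3

There are k = 4 categories and no parameters were estimated from the data, so df = 4 − 1 = 3.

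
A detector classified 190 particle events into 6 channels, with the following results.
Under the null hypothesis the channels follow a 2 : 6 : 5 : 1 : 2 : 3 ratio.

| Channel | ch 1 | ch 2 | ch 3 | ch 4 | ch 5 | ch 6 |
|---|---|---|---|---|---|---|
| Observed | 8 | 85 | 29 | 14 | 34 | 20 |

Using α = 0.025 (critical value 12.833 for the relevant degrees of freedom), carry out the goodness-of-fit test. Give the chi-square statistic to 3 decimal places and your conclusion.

41.170; reject

Ratio total = 19. Expected counts: 190×2/19 = 20, 190×6/19 = 60, 190×5/19 = 50, 190×1/19 = 10, 190×2/19 = 20, 190×3/19 = 30.
cat         O        E   (O−E)²/E
ch 1        8       20     7.2000
ch 2       85       60    10.4167
ch 3       29       50     8.8200
ch 4       14       10     1.6000
ch 5       34       20     9.8000
ch 6       20       30     3.3333
Sum = 41.170
df = 5. Since 41.170 > 12.833, we reject H₀.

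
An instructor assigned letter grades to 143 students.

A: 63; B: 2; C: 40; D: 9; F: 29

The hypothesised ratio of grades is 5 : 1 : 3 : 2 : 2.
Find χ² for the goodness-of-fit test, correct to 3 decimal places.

Ratio total = 13. Expected counts: 143×5/13 = 55, 143×1/13 = 11, 143×3/13 = 33, 143×2/13 = 22, 143×2/13 = 22.
χ² = (63−55)²/55 + (2−11)²/11 + (40−33)²/33 + (9−22)²/22 + (29−22)²/22
   = 1.1636 + 7.3636 + 1.4848 + 7.6818 + 2.2273
Sum = 19.921

19.921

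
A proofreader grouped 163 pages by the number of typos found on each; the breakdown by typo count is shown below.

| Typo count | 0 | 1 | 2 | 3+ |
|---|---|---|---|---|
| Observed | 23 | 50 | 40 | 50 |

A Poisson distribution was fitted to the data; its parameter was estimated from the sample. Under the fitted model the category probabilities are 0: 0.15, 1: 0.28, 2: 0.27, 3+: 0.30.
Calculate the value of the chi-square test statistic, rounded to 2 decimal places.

Expected counts E_i = n·p_i: 163×0.15 = 24.45, 163×0.28 = 45.64, 163×0.27 = 44.01, 163×0.30 = 48.9.
χ² = (23−24.45)²/24.45 + (50−45.64)²/45.64 + (40−44.01)²/44.01 + (50−48.9)²/48.9
   = 0.086 + 0.417 + 0.365 + 0.025
Sum = 0.89

0.89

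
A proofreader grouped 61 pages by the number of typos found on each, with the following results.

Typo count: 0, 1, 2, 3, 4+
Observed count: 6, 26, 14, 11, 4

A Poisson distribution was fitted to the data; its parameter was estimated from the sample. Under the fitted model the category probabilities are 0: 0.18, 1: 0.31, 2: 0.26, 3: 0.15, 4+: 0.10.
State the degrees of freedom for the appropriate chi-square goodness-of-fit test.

3

There are k = 5 categories and 1 parameter estimated from the data, so df = 5 − 1 − 1 = 3.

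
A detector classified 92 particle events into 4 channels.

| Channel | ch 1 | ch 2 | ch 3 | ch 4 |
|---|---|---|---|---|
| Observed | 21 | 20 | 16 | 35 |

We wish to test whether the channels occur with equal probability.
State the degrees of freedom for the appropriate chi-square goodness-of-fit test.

There are k = 4 categories and no parameters were estimated from the data, so df = 4 − 1 = 3.

3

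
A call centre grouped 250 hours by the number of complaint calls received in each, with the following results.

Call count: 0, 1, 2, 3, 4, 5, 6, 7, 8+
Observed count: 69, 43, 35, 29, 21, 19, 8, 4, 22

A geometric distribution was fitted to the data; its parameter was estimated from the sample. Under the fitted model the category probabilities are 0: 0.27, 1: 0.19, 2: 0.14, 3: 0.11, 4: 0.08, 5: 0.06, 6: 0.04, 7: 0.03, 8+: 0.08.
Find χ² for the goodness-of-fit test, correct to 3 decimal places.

Expected counts E_i = n·p_i: 250×0.27 = 67.5, 250×0.19 = 47.5, 250×0.14 = 35, 250×0.11 = 27.5, 250×0.08 = 20, 250×0.06 = 15, 250×0.04 = 10, 250×0.03 = 7.5, 250×0.08 = 20.
χ² = (69−67.5)²/67.5 + (43−47.5)²/47.5 + (35−35)²/35 + (29−27.5)²/27.5 + (21−20)²/20 + (19−15)²/15 + (8−10)²/10 + (4−7.5)²/7.5 + (22−20)²/20
   = 0.0333 + 0.4263 + 0.0000 + 0.0818 + 0.0500 + 1.0667 + 0.4000 + 1.6333 + 0.2000
Sum = 3.891

3.891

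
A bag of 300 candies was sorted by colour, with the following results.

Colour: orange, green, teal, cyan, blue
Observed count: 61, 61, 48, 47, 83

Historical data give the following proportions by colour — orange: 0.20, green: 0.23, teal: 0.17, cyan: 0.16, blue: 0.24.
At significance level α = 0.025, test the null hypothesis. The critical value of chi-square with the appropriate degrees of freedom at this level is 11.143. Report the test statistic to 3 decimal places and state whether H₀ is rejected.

2.822; do not reject

Expected counts E_i = n·p_i: 300×0.20 = 60, 300×0.23 = 69, 300×0.17 = 51, 300×0.16 = 48, 300×0.24 = 72.
cat         O        E   (O−E)²/E
orange     61       60     0.0167
green      61       69     0.9275
teal       48       51     0.1765
cyan       47       48     0.0208
blue       83       72     1.6806
Sum = 2.822
df = 4. Since 2.822 < 11.143, we do not reject H₀.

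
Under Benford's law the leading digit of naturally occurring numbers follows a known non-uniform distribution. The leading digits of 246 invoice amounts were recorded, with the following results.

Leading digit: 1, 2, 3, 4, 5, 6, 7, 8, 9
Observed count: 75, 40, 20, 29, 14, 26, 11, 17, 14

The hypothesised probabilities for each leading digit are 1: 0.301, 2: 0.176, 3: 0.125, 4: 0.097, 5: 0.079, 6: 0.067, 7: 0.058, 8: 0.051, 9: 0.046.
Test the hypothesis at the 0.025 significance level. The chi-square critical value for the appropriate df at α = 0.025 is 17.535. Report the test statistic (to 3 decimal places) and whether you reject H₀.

15.110; do not reject

Expected counts E_i = n·p_i: 246×0.301 = 74.046, 246×0.176 = 43.296, 246×0.125 = 30.75, 246×0.097 = 23.862, 246×0.079 = 19.434, 246×0.067 = 16.482, 246×0.058 = 14.268, 246×0.051 = 12.546, 246×0.046 = 11.316.
χ² = (75−74.046)²/74.046 + (40−43.296)²/43.296 + (20−30.75)²/30.75 + (29−23.862)²/23.862 + (14−19.434)²/19.434 + (26−16.482)²/16.482 + (11−14.268)²/14.268 + (17−12.546)²/12.546 + (14−11.316)²/11.316
   = 0.0123 + 0.2509 + 3.7581 + 1.1063 + 1.5194 + 5.4964 + 0.7485 + 1.5812 + 0.6366
Sum = 15.110
df = 8. Since 15.110 < 17.535, we do not reject H₀.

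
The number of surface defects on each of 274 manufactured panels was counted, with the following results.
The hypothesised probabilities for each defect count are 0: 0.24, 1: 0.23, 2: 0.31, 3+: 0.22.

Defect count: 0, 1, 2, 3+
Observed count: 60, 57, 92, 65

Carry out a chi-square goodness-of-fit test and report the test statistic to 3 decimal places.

2.036

Expected counts E_i = n·p_i: 274×0.24 = 65.76, 274×0.23 = 63.02, 274×0.31 = 84.94, 274×0.22 = 60.28.
0: (60 − 65.76)²/65.76 = 33.1776/65.76 = 0.5045
1: (57 − 63.02)²/63.02 = 36.2404/63.02 = 0.5751
2: (92 − 84.94)²/84.94 = 49.8436/84.94 = 0.5868
3+: (65 − 60.28)²/60.28 = 22.2784/60.28 = 0.3696
Sum = 2.036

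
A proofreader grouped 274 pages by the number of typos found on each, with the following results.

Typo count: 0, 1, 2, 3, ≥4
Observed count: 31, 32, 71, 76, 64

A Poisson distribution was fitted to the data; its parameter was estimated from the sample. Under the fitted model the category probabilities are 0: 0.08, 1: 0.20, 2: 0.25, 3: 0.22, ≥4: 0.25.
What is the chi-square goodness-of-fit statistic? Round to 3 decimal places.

Expected counts E_i = n·p_i: 274×0.08 = 21.92, 274×0.20 = 54.8, 274×0.25 = 68.5, 274×0.22 = 60.28, 274×0.25 = 68.5.
0: (31 − 21.92)²/21.92 = 82.4464/21.92 = 3.7612
1: (32 − 54.8)²/54.8 = 519.84/54.8 = 9.4861
2: (71 − 68.5)²/68.5 = 6.25/68.5 = 0.0912
3: (76 − 60.28)²/60.28 = 247.1184/60.28 = 4.0995
≥4: (64 − 68.5)²/68.5 = 20.25/68.5 = 0.2956
Sum = 17.734

17.734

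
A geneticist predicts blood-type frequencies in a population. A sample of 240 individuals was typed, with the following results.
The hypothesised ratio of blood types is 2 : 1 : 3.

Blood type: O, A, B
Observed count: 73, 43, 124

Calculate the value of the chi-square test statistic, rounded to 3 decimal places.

Ratio total = 6. Expected counts: 240×2/6 = 80, 240×1/6 = 40, 240×3/6 = 120.
O: (73 − 80)²/80 = 49/80 = 0.6125
A: (43 − 40)²/40 = 9/40 = 0.2250
B: (124 − 120)²/120 = 16/120 = 0.1333
Sum = 0.971

0.971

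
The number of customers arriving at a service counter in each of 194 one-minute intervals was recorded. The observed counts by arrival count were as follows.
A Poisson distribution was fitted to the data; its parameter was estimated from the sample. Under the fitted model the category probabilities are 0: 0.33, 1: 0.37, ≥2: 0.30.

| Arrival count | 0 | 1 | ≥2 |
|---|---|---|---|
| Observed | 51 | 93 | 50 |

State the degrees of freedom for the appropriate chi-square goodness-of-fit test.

1

There are k = 3 categories and 1 parameter estimated from the data, so df = 3 − 1 − 1 = 1.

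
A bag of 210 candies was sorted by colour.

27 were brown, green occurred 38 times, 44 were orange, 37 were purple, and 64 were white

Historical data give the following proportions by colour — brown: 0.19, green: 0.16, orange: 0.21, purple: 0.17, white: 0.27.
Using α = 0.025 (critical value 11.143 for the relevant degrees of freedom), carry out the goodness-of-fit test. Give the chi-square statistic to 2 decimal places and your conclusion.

Expected counts E_i = n·p_i: 210×0.19 = 39.9, 210×0.16 = 33.6, 210×0.21 = 44.1, 210×0.17 = 35.7, 210×0.27 = 56.7.
cat         O        E   (O−E)²/E
brown      27     39.9      4.171
green      38     33.6      0.576
orange     44     44.1      0.000
purple     37     35.7      0.047
white      64     56.7      0.940
Sum = 5.73
df = 4. Since 5.73 < 11.143, we do not reject H₀.

5.73; do not reject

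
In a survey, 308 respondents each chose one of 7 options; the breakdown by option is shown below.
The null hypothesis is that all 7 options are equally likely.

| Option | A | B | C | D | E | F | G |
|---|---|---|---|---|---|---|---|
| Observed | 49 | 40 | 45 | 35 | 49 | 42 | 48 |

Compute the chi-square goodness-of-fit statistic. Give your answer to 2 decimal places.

Under H₀ each category has probability 1/7, so each expected count is 308/7 = 44.
A: (49 − 44)²/44 = 25/44 = 0.568
B: (40 − 44)²/44 = 16/44 = 0.364
C: (45 − 44)²/44 = 1/44 = 0.023
D: (35 − 44)²/44 = 81/44 = 1.841
E: (49 − 44)²/44 = 25/44 = 0.568
F: (42 − 44)²/44 = 4/44 = 0.091
G: (48 − 44)²/44 = 16/44 = 0.364
Sum = 3.82

3.82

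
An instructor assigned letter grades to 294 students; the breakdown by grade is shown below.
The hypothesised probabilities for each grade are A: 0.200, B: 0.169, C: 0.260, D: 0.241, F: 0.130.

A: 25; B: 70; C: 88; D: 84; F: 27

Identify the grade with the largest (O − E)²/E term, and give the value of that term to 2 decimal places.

Expected counts E_i = n·p_i: 294×0.200 = 58.8, 294×0.169 = 49.686, 294×0.260 = 76.44, 294×0.241 = 70.854, 294×0.130 = 38.22.
cat         O        E   (O−E)²/E
A          25     58.8     19.429
B          70   49.686      8.305
C          88    76.44      1.748
D          84   70.854      2.439
F          27    38.22      3.294
The largest term is for A: 19.43.

A, 19.43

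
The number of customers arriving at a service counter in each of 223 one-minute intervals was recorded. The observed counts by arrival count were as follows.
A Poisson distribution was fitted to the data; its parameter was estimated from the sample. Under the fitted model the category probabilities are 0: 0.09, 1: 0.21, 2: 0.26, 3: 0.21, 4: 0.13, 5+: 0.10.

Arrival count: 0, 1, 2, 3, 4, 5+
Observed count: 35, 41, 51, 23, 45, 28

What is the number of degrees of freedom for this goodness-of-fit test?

There are k = 6 categories and 1 parameter estimated from the data, so df = 6 − 1 − 1 = 4.

4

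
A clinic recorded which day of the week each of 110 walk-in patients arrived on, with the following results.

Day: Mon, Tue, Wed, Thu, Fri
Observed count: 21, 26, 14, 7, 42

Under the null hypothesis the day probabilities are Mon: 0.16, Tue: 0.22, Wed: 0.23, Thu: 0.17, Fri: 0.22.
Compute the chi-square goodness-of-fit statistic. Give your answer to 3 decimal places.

Expected counts E_i = n·p_i: 110×0.16 = 17.6, 110×0.22 = 24.2, 110×0.23 = 25.3, 110×0.17 = 18.7, 110×0.22 = 24.2.
Mon: (21 − 17.6)²/17.6 = 11.56/17.6 = 0.6568
Tue: (26 − 24.2)²/24.2 = 3.24/24.2 = 0.1339
Wed: (14 − 25.3)²/25.3 = 127.69/25.3 = 5.0470
Thu: (7 − 18.7)²/18.7 = 136.89/18.7 = 7.3203
Fri: (42 − 24.2)²/24.2 = 316.84/24.2 = 13.0926
Sum = 26.251

26.251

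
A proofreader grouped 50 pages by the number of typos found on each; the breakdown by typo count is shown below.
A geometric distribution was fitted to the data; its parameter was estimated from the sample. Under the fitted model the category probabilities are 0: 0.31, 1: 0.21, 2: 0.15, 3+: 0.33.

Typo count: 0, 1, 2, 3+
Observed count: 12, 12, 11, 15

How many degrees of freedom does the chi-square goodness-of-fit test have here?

There are k = 4 categories and 1 parameter estimated from the data, so df = 4 − 1 − 1 = 2.

2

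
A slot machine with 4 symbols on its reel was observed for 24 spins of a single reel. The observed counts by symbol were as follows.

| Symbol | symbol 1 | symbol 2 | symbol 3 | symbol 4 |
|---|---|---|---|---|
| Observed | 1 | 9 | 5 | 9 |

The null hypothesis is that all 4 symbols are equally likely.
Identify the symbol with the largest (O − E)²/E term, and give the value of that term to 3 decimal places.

symbol 1, 4.167

Expected count for each of the 4 categories: 24/4 = 6.
cat           O        E   (O−E)²/E
symbol 1      1        6     4.1667
symbol 2      9        6     1.5000
symbol 3      5        6     0.1667
symbol 4      9        6     1.5000
The largest term is for symbol 1: 4.167.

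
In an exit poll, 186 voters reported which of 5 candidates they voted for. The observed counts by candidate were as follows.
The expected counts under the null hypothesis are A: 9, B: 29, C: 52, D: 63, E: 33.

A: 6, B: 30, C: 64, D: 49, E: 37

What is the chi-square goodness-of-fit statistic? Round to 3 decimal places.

7.400

χ² = (6−9)²/9 + (30−29)²/29 + (64−52)²/52 + (49−63)²/63 + (37−33)²/33
   = 1.0000 + 0.0345 + 2.7692 + 3.1111 + 0.4848
Sum = 7.400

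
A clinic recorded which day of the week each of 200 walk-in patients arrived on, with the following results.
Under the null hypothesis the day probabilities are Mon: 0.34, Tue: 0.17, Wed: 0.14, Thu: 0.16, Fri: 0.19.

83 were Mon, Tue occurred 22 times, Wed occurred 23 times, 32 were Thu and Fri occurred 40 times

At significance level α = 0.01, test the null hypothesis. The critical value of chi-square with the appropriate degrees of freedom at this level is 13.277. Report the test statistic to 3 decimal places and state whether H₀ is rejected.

Expected counts E_i = n·p_i: 200×0.34 = 68, 200×0.17 = 34, 200×0.14 = 28, 200×0.16 = 32, 200×0.19 = 38.
Mon: (83 − 68)²/68 = 225/68 = 3.3088
Tue: (22 − 34)²/34 = 144/34 = 4.2353
Wed: (23 − 28)²/28 = 25/28 = 0.8929
Thu: (32 − 32)²/32 = 0/32 = 0.0000
Fri: (40 − 38)²/38 = 4/38 = 0.1053
Sum = 8.542
df = 4. Since 8.542 < 13.277, we do not reject H₀.

8.542; do not reject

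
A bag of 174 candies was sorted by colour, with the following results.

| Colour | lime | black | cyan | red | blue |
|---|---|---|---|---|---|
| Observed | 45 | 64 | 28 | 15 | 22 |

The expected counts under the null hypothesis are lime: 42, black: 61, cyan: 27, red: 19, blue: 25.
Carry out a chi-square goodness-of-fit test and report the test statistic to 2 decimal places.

1.60

cat         O        E   (O−E)²/E
lime       45       42      0.214
black      64       61      0.148
cyan       28       27      0.037
red        15       19      0.842
blue       22       25      0.360
Sum = 1.60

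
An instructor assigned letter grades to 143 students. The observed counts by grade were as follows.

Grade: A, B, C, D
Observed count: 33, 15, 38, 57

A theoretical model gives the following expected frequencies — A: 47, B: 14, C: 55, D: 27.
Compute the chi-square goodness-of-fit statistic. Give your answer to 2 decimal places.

42.83

A: (33 − 47)²/47 = 196/47 = 4.170
B: (15 − 14)²/14 = 1/14 = 0.071
C: (38 − 55)²/55 = 289/55 = 5.255
D: (57 − 27)²/27 = 900/27 = 33.333
Sum = 42.83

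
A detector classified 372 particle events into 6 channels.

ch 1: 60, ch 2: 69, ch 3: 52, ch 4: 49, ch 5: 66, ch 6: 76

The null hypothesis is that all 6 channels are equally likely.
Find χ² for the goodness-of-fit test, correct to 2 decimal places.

Under H₀ each category has probability 1/6, so each expected count is 372/6 = 62.
χ² = (60−62)²/62 + (69−62)²/62 + (52−62)²/62 + (49−62)²/62 + (66−62)²/62 + (76−62)²/62
   = 0.065 + 0.790 + 1.613 + 2.726 + 0.258 + 3.161
Sum = 8.61

8.61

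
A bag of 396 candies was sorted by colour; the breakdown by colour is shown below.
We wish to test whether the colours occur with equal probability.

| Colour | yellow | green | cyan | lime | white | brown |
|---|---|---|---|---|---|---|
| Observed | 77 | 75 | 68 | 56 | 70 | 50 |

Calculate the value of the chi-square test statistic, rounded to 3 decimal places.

Expected count for each of the 6 categories: 396/6 = 66.
cat         O        E   (O−E)²/E
yellow     77       66     1.8333
green      75       66     1.2273
cyan       68       66     0.0606
lime       56       66     1.5152
white      70       66     0.2424
brown      50       66     3.8788
Sum = 8.758

8.758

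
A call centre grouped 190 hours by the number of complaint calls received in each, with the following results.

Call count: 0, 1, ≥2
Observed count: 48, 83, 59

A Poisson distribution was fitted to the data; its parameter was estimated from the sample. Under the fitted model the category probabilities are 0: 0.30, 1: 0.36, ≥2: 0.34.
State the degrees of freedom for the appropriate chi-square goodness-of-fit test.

There are k = 3 categories and 1 parameter estimated from the data, so df = 3 − 1 − 1 = 1.

1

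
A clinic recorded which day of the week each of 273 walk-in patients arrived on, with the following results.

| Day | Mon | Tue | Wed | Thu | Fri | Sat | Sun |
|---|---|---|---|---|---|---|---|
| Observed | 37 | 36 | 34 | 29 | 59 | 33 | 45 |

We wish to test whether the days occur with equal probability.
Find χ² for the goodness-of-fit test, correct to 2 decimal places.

Under H₀ each category has probability 1/7, so each expected count is 273/7 = 39.
χ² = (37−39)²/39 + (36−39)²/39 + (34−39)²/39 + (29−39)²/39 + (59−39)²/39 + (33−39)²/39 + (45−39)²/39
   = 0.103 + 0.231 + 0.641 + 2.564 + 10.256 + 0.923 + 0.923
Sum = 15.64

15.64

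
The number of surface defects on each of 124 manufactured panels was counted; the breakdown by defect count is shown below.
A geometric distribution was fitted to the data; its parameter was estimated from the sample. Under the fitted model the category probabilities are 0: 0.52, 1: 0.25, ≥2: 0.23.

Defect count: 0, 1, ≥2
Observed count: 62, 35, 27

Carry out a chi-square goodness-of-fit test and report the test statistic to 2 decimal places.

Expected counts E_i = n·p_i: 124×0.52 = 64.48, 124×0.25 = 31, 124×0.23 = 28.52.
χ² = (62−64.48)²/64.48 + (35−31)²/31 + (27−28.52)²/28.52
   = 0.095 + 0.516 + 0.081
Sum = 0.69

0.69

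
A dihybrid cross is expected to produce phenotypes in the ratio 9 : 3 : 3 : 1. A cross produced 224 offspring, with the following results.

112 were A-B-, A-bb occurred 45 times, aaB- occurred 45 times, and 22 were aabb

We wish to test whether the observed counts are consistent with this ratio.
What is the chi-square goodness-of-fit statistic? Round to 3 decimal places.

6.556

Ratio total = 16. Expected counts: 224×9/16 = 126, 224×3/16 = 42, 224×3/16 = 42, 224×1/16 = 14.
χ² = (112−126)²/126 + (45−42)²/42 + (45−42)²/42 + (22−14)²/14
   = 1.5556 + 0.2143 + 0.2143 + 4.5714
Sum = 6.556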